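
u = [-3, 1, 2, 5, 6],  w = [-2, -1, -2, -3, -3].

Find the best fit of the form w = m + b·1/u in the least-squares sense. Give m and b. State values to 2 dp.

m = -2.50, b = 0.98

Normal-equation sums: Σ1 = 5, Σ1/u = 23/15, Σ1/u·1/u = 643/450.
For Aᵀw: Σw = -11, Σ1/u·w = -73/30.
Normal equations: [[5, 23/15]; [23/15, 643/450]]·[m, b]ᵀ = [-11, -73/30]ᵀ.
Eliminating b: (643/450)·(row 1) − (23/15)·(row 2) gives (719/150)·m = (643/450)·(-11) − (23/15)·(-73/30) = -899/75, so m = -1798/719.
Then b = ((-73/30) − (23/15)·(-1798/719))/(643/450) = 705/719.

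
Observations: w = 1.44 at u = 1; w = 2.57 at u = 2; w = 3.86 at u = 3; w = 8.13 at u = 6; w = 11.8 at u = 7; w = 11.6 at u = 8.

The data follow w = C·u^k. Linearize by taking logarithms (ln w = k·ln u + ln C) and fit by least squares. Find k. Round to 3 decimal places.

k = 1.049

With ln wᵢ as the transformed response and ln uᵢ as the regressor:
Σln u = 7.6089, Σ(ln u)² = 13.0084, Σln w = 9.6739, Σln u·ln w = 15.7923.
Equations: 13.0084·k + 7.6089·ln C = 15.7923;  7.6089·k + 6·ln C = 9.6739.
Solving (det = 20.1558): k = 1.04915, ln C = 0.28184.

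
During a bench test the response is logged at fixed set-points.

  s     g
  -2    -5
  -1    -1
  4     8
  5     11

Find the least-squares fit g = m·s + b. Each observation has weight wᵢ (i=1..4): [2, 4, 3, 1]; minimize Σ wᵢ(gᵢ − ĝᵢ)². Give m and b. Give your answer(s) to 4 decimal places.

Normal-equation sums: Σwᵢ·s·s = 85, Σwᵢ·s = 9, Σwᵢ·1 = 10.
Moment sums: Σwᵢ·s·g = 175, Σwᵢ·g = 21.
Normal equations: [[85, 9]; [9, 10]]·[m, b]ᵀ = [175, 21]ᵀ.
det = 85·10 − 9² = 769.
m = (175·10 − 9·21)/769 = 1561/769; b = (85·21 − 9·175)/769 = 210/769.

m = 2.0299, b = 0.2731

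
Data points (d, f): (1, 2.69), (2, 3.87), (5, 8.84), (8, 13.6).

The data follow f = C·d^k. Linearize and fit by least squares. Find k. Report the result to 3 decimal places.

Linearized form: ln f = k·ln d + ln C. From the 4 transformed points,
Sums: Σln d = 4.3820, Σ(ln d)² = 7.3948, Σln f = 7.1322, Σln d·ln f = 9.8729.
Normal system: [[7.3948, 4.3820]; [4.3820, 4]]·[k, ln C]ᵀ = [9.8729, 7.1322]ᵀ.
Slope k = (n·Σln d·ln f − Σln d·Σln f)/(n·Σ(ln d)² − (Σln d)²) = (4·9.8729 − 4.3820·7.1322)/10.3771 = 0.79390; ln C = (Σln f − k·Σln d)/n = 0.91332.

k = 0.794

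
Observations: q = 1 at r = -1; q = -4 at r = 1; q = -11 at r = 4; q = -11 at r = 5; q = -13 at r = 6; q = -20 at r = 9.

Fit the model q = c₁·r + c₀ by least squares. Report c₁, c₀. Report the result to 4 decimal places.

c₁ = -2.0313, c₀ = -1.5417

Compute the Gram sums: Σr·r = 160, Σr = 24, Σ1 = 6.
And Σr·q = -362, Σq = -58.
det = 160·6 − 24² = 384.
c₁ = ((-362)·6 − 24·(-58))/384 = -65/32; c₀ = (160·(-58) − 24·(-362))/384 = -37/24.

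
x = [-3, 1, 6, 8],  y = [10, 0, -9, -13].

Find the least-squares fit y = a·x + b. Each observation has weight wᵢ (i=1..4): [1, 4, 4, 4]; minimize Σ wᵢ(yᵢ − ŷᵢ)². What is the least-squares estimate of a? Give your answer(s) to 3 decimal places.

a = -1.962

Normal-equation sums: Σwᵢ·x·x = 413, Σwᵢ·x = 57, Σwᵢ·1 = 13.
And Σwᵢ·x·y = -662, Σwᵢ·y = -78.
Normal equations: [[413, 57]; [57, 13]]·[a, b]ᵀ = [-662, -78]ᵀ.
Δ = 413·13 − 57² = 2120.
a = ((-662)·13 − 57·(-78))/2120 = -104/53; b = (413·(-78) − 57·(-662))/2120 = 138/53.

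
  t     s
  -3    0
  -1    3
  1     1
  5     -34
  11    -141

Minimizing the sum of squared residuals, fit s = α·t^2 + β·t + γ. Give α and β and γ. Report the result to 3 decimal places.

α = -0.992, β = -2.159, γ = 2.556

The normal equations are: 15349·α + 1429·β + 157·γ = -17907;  1429·α + 157·β + 13·γ = -1723;  157·α + 13·β + 5·γ = -171.
(Σt^2·t^2 = 15349, Σt^2·t = 1429, Σt^2 = 157, Σt·t = 157, Σt = 13, Σ1 = 5, Σt^2·s = -17907, Σt·s = -1723, Σs = -171.)
Inverting the 3×3 Gram matrix, [α, β, γ]ᵀ = [-851/858, -926/429, 731/286]ᵀ.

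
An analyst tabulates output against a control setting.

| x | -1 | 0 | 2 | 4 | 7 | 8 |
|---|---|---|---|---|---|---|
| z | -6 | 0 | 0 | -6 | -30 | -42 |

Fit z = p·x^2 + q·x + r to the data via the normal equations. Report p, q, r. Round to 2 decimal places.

p = -0.99, q = 2.85, r = -1.33

With design matrix M, MᵀM = [[6770, 926, 134]; [926, 134, 20]; [134, 20, 6]] and Mᵀz = [-4260, -564, -84]ᵀ.
Inverting the 3×3 Gram matrix, [p, q, r]ᵀ = [-6098/6145, 17492/6145, -8148/6145]ᵀ.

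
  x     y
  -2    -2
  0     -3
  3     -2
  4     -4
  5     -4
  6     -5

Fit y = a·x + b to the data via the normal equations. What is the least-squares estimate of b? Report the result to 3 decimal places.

b = -2.507

From the data, Σx·x = 90, Σx = 16, Σ1 = 6.
For Aᵀy: Σx·y = -68, Σy = -20.
So AᵀA·[a, b]ᵀ = Aᵀy: [[90, 16]; [16, 6]]·[a, b]ᵀ = [-68, -20]ᵀ.
Eliminating b: 6·(row 1) − 16·(row 2) gives 284·a = 6·(-68) − 16·(-20) = -88, so a = -22/71.
Then b = ((-20) − 16·(-22/71))/6 = -178/71.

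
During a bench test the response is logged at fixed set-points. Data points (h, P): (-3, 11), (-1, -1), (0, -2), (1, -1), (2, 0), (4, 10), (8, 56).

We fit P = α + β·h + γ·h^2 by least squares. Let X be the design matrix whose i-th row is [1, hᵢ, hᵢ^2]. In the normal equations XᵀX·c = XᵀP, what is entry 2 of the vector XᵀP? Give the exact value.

455

Entry 2 ↔ basis h, so (XᵀP)_{2} = Σᵢ (h)·Pᵢ = (-3)·(11) + (-1)·(-1) + (0)·(-2) + (1)·(-1) + (2)·(0) + (4)·(10) + (8)·(56) = 455.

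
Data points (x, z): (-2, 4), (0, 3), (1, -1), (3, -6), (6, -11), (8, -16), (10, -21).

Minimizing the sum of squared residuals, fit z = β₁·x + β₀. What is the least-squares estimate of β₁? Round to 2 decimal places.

β₁ = -2.15

The normal equations are: 214·β₁ + 26·β₀ = -431;  26·β₁ + 7·β₀ = -48.
Eliminating β₀: 7·(row 1) − 26·(row 2) gives 822·β₁ = 7·(-431) − 26·(-48) = -1769, so β₁ = -1769/822.
Then β₀ = ((-48) − 26·(-1769/822))/7 = 467/411.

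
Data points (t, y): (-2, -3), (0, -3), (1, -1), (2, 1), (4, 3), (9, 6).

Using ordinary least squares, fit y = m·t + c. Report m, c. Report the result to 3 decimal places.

m = 0.900, c = -1.600

The normal system MᵀM·[m, c]ᵀ = Mᵀy is [[106, 14]; [14, 6]]·[m, c]ᵀ = [73, 3]ᵀ.
Δ = 106·6 − 14² = 440.
m = (73·6 − 14·3)/440 = 9/10; c = (106·3 − 14·73)/440 = -8/5.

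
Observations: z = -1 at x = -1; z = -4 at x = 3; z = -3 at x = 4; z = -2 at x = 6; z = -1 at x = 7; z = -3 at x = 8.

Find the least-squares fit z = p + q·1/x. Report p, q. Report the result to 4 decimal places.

Normal-equation sums: Σ1 = 6, Σ1/x = 1/56, Σ1/x·1/x = 34925/28224.
For Mᵀz: Σz = -14, Σ1/x·z = -325/168.
Eliminating q: (34925/28224)·(row 1) − (1/56)·(row 2) gives (69847/9408)·p = (34925/28224)·(-14) − (1/56)·(-325/168) = -487975/28224, so p = -487975/209541.
Then q = ((-325/168) − (1/56)·(-487975/209541))/(34925/28224) = -106848/69847.

p = -2.3288, q = -1.5297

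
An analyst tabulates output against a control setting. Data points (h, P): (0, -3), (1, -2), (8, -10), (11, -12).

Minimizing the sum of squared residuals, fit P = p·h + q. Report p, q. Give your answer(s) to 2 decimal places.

From the data, Σh·h = 186, Σh = 20, Σ1 = 4.
Moment sums: Σh·P = -214, ΣP = -27.
Normal equations: [[186, 20]; [20, 4]]·[p, q]ᵀ = [-214, -27]ᵀ.
Δ = 186·4 − 20² = 344.
p = ((-214)·4 − 20·(-27))/344 = -79/86; q = (186·(-27) − 20·(-214))/344 = -371/172.

p = -0.92, q = -2.16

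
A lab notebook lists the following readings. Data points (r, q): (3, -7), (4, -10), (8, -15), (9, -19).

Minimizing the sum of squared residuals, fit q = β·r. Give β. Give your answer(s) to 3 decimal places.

The normal system XᵀX·[β]ᵀ = Xᵀq is [[170]]·[β]ᵀ = [-352]ᵀ.
Hence β = -352 / 170 ≈ -2.07059.

β = -2.071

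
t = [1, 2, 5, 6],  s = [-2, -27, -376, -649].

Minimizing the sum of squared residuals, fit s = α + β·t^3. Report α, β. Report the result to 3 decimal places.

The normal system XᵀX·[α, β]ᵀ = Xᵀs is [[4, 350]; [350, 62346]]·[α, β]ᵀ = [-1054, -187402]ᵀ.
Eliminating β: 62346·(row 1) − 350·(row 2) gives 126884·α = 62346·(-1054) − 350·(-187402) = -121984, so α = -30496/31721.
Then β = ((-187402) − 350·(-30496/31721))/62346 = -95177/31721.

α = -0.961, β = -3.000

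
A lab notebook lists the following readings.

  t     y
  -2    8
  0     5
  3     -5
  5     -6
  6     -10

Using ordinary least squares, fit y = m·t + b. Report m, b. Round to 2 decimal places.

The normal equations are: 74·m + 12·b = -121;  12·m + 5·b = -8.
det = 74·5 − 12² = 226.
m = ((-121)·5 − 12·(-8))/226 = -509/226; b = (74·(-8) − 12·(-121))/226 = 430/113.

m = -2.25, b = 3.81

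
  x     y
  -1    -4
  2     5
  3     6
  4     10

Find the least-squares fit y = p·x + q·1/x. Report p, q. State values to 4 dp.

p = 2.1903, q = 1.5725

Normal-equation sums: Σx·x = 30, Σx·1/x = 4, Σ1/x·1/x = 205/144.
For Mᵀy: Σx·y = 72, Σ1/x·y = 11.
Normal equations: [[30, 4]; [4, 205/144]]·[p, q]ᵀ = [72, 11]ᵀ.
Determinant 30·(205/144) − 4² = 641/24.
p = (72·(205/144) − 4·11)/(641/24) = 1404/641; q = (30·11 − 4·72)/(641/24) = 1008/641.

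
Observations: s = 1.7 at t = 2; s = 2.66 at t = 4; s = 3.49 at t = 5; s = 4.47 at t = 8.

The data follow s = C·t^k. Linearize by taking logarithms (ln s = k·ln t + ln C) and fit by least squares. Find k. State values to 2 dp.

With ln sᵢ as the transformed response and ln tᵢ as the regressor:
Σln t = 5.7683, Σ(ln t)² = 9.3166, Σln s = 4.2562, Σln t·ln s = 6.8494.
Equations: 9.3166·k + 5.7683·ln C = 6.8494;  5.7683·k + 4·ln C = 4.2562.
Δ = 9.3166·4 − (5.7683)² = 3.9930; k = (6.8494·4 − 5.7683·4.2562)/3.9930 = 0.71282, ln C = (9.3166·4.2562 − 5.7683·6.8494)/3.9930 = 0.03611.

k = 0.71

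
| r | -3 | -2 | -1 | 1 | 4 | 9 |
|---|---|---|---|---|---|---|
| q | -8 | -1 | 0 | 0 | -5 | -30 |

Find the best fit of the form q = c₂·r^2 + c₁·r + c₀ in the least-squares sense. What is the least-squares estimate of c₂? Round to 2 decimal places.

c₂ = -0.45

Entries of XᵀX: Σr^2·r^2 = 6916, Σr^2·r = 758, Σr^2 = 112, Σr·r = 112, Σr = 8, Σ1 = 6.
For Xᵀq: Σr^2·q = -2586, Σr·q = -264, Σq = -44.
So XᵀX·[c₂, c₁, c₀]ᵀ = Xᵀq: [[6916, 758, 112]; [758, 112, 8]; [112, 8, 6]]·[c₂, c₁, c₀]ᵀ = [-2586, -264, -44]ᵀ.
Row-reducing yields c₂ = -13460/29623, c₁ = 1893/2693, c₀ = 6254/29623.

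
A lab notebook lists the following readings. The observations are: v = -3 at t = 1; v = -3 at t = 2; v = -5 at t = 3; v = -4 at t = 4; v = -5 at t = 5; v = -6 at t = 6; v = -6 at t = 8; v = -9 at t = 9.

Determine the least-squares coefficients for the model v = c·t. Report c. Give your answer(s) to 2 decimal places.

Entries of XᵀX: Σt·t = 236.
Moment sums: Σt·v = -230.
So XᵀX·[c]ᵀ = Xᵀv: [[236]]·[c]ᵀ = [-230]ᵀ.
c = (-230)/236 = -0.974576.

c = -0.97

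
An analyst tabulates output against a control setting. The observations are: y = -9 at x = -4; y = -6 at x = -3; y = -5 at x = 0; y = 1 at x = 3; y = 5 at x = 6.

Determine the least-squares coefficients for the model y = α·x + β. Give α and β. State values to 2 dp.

The normal system MᵀM·[α, β]ᵀ = Mᵀy is [[70, 2]; [2, 5]]·[α, β]ᵀ = [87, -14]ᵀ.
Eliminating β: 5·(row 1) − 2·(row 2) gives 346·α = 5·87 − 2·(-14) = 463, so α = 463/346.
Then β = ((-14) − 2·(463/346))/5 = -577/173.

α = 1.34, β = -3.34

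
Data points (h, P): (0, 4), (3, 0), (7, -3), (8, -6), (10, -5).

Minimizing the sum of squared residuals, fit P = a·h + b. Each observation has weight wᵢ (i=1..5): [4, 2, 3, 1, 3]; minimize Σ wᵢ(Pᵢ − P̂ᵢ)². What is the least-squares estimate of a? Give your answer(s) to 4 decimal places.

a = -0.9363

The normal system AᵀWA·[a, b]ᵀ = AᵀWP is [[529, 65]; [65, 13]]·[a, b]ᵀ = [-261, -14]ᵀ.
det = 529·13 − 65² = 2652.
a = ((-261)·13 − 65·(-14))/2652 = -191/204; b = (529·(-14) − 65·(-261))/2652 = 9559/2652.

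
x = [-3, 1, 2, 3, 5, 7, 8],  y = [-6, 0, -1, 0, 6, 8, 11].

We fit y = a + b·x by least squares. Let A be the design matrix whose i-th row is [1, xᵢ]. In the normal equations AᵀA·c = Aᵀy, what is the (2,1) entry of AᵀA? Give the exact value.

23

Row 2 ↔ basis x, column 1 ↔ basis 1, so (AᵀA)_{2,1} = Σᵢ x = (-3)·(1) + (1)·(1) + (2)·(1) + (3)·(1) + (5)·(1) + (7)·(1) + (8)·(1) = 23.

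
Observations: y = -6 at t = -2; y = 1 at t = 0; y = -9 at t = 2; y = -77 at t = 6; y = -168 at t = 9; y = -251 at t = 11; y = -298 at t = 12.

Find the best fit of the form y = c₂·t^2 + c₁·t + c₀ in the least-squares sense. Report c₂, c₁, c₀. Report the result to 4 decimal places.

c₂ = -2.0086, c₁ = -0.7665, c₀ = 0.6388

Forming MᵀM = [[43266, 4004, 390]; [4004, 390, 38]; [390, 38, 7]] and Mᵀy = [-89723, -8317, -808]ᵀ gives MᵀM·[c₂, c₁, c₀]ᵀ = Mᵀy.
Solving the 3×3 system (Gaussian elimination) gives c₂ = -2787429/1387762, c₁ = -1063693/1387762, c₀ = 443282/693881.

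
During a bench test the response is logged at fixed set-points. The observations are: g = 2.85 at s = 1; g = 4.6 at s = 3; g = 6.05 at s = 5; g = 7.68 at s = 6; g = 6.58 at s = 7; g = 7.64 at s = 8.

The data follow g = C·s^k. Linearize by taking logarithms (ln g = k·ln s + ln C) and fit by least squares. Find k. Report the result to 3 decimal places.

k = 0.481

Let Y = ln g. Fitting Y = k·ln s + ln C by least squares:
AᵀA = [[15.1183, 8.5252]; [8.5252, 6]], rhs = [16.1208, 10.3295]ᵀ  (here Σln s = 8.5252, Σ(ln s)² = 15.1183, Σln g = 10.3295, Σln s·ln g = 16.1208).
Solving (det = 18.0313): k = 0.48052, ln C = 1.03882.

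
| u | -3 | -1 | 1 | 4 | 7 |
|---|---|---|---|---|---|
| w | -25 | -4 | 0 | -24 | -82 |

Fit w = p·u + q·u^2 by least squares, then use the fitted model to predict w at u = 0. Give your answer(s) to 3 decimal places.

Forming AᵀA = [[76, 380]; [380, 2740]] and Aᵀw = [-591, -4631]ᵀ gives AᵀA·[p, q]ᵀ = Aᵀw.
Determinant 76·2740 − 380² = 63840.
p = ((-591)·2740 − 380·(-4631))/63840 = 3511/1596; q = (76·(-4631) − 380·(-591))/63840 = -419/210.
At u = 0: ŵ = (3511/1596)·(0) + (-419/210)·(0) = 0.

ŵ = 0.000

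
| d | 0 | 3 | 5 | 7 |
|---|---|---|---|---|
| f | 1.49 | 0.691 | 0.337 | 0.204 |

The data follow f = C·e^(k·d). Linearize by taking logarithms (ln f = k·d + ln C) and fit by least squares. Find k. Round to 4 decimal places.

With ln fᵢ as the transformed response and dᵢ as the regressor:
XᵀX = [[83.0000, 15.0000]; [15.0000, 4]], rhs = [-17.6747, -2.6481]ᵀ  (here Σd = 15.0000, Σ(d)² = 83.0000, Σln f = -2.6481, Σd·ln f = -17.6747).
Solving (det = 107.0000): k = -0.28950, ln C = 0.42359.

k = -0.2895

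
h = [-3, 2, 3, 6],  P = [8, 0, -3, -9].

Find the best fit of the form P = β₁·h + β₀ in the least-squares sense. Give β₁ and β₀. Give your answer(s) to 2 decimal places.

β₁ = -1.88, β₀ = 2.76

Sums needed: Σh·h = 58, Σh = 8, Σ1 = 4.
For MᵀP: Σh·P = -87, ΣP = -4.
So MᵀM·[β₁, β₀]ᵀ = MᵀP: [[58, 8]; [8, 4]]·[β₁, β₀]ᵀ = [-87, -4]ᵀ.
Eliminating β₀: 4·(row 1) − 8·(row 2) gives 168·β₁ = 4·(-87) − 8·(-4) = -316, so β₁ = -79/42.
Then β₀ = ((-4) − 8·(-79/42))/4 = 58/21.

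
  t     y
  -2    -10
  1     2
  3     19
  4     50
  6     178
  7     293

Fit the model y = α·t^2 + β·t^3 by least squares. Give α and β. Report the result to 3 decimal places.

Sums needed: Σt^2·t^2 = 4051, Σt^2·t^3 = 25819, Σt^3·t^3 = 169195.
For Mᵀy: Σt^2·y = 21698, Σt^3·y = 142742.
det = 4051·169195 − 25819² = 18788184.
α = (21698·169195 − 25819·142742)/18788184 = -396183/521894; β = (4051·142742 − 25819·21698)/18788184 = 500755/521894.

α = -0.759, β = 0.959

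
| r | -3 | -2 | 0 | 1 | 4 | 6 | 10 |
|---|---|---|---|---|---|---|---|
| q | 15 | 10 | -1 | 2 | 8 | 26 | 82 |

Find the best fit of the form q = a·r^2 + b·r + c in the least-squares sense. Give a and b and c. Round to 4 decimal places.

a = 1.0043, b = -1.9303, c = 0.8824

Forming MᵀM = [[11650, 1246, 166]; [1246, 166, 16]; [166, 16, 7]] and Mᵀq = [9441, 945, 142]ᵀ gives MᵀM·[a, b, c]ᵀ = Mᵀq.
Inverting the 3×3 Gram matrix, [a, b, c]ᵀ = [2588/2577, -9949/5154, 758/859]ᵀ.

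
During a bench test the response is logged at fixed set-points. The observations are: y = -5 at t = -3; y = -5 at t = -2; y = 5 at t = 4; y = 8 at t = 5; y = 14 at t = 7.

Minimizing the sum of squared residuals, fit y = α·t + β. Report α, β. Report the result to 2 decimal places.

Normal-equation sums: Σt·t = 103, Σt = 11, Σ1 = 5.
Right-hand side: Σt·y = 183, Σy = 17.
Normal equations: [[103, 11]; [11, 5]]·[α, β]ᵀ = [183, 17]ᵀ.
Eliminating β: 5·(row 1) − 11·(row 2) gives 394·α = 5·183 − 11·17 = 728, so α = 364/197.
Then β = (17 − 11·(364/197))/5 = -131/197.

α = 1.85, β = -0.66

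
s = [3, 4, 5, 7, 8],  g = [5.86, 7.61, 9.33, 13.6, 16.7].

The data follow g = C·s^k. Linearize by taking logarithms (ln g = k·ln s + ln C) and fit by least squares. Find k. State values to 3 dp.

k = 1.055

Linearized form: ln g = k·ln s + ln C. From the 5 transformed points,
Σln s = 8.1197, Σ(ln s)² = 13.8297, Σln g = 11.4563, Σln s·ln g = 19.2836.
Normal system: [[13.8297, 8.1197]; [8.1197, 5]]·[k, ln C]ᵀ = [19.2836, 11.4563]ᵀ.
Solving (det = 3.2190): k = 1.05507, ln C = 0.57789.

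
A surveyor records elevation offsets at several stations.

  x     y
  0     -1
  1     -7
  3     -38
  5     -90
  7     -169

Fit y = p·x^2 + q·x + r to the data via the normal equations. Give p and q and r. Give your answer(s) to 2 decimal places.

p = -2.98, q = -3.06, r = -1.10

From the data, Σx^2·x^2 = 3108, Σx^2·x = 496, Σx^2 = 84, Σx·x = 84, Σx = 16, Σ1 = 5.
Right-hand side: Σx^2·y = -10880, Σx·y = -1754, Σy = -305.
Solving the 3×3 system (Gaussian elimination) gives p = -3761/1261, q = -7717/2522, r = -1389/1261.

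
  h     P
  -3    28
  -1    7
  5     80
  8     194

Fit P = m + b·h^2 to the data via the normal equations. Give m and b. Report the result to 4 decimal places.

m = 3.3261, b = 2.9868

Normal-equation sums: Σ1 = 4, Σh^2 = 99, Σh^2·h^2 = 4803.
For AᵀP: ΣP = 309, Σh^2·P = 14675.
det = 4·4803 − 99² = 9411.
m = (309·4803 − 99·14675)/9411 = 10434/3137; b = (4·14675 − 99·309)/9411 = 28109/9411.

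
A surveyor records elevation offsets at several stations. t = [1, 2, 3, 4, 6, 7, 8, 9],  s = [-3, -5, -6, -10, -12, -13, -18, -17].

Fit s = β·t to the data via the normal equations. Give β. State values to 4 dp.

Normal-equation sums: Σt·t = 260.
And Σt·s = -531.
XᵀX·[β]ᵀ = Xᵀs becomes [[260]]·[β]ᵀ = [-531]ᵀ.
β = (-531)/260 = -2.04231.

β = -2.0423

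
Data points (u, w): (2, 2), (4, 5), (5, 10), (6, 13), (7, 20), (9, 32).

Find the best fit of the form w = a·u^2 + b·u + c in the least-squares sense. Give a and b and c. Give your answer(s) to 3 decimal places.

AᵀA·[a, b, c]ᵀ = Aᵀw reads: 11155·a + 1485·b + 211·c = 4378;  1485·a + 211·b + 33·c = 580;  211·a + 33·b + 6·c = 82.
Row-reducing yields a = 113/248, b = -9353/14632, c = 4239/3658.

a = 0.456, b = -0.639, c = 1.159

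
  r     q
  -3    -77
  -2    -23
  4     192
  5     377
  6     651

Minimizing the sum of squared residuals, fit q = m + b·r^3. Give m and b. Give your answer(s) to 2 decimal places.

With design matrix A, AᵀA = [[5, 370]; [370, 67170]] and Aᵀq = [1120, 202292]ᵀ.
det = 5·67170 − 370² = 198950.
m = (1120·67170 − 370·202292)/198950 = 38236/19895; b = (5·202292 − 370·1120)/198950 = 59706/19895.

m = 1.92, b = 3.00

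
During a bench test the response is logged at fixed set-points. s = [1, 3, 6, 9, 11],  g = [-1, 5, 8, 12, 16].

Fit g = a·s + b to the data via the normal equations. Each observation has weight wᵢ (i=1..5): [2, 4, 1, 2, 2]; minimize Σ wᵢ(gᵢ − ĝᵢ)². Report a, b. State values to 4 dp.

Forming XᵀWX = [[478, 60]; [60, 11]] and XᵀWg = [674, 82]ᵀ gives XᵀWX·[a, b]ᵀ = XᵀWg.
Determinant 478·11 − 60² = 1658.
a = (674·11 − 60·82)/1658 = 1247/829; b = (478·82 − 60·674)/1658 = -622/829.

a = 1.5042, b = -0.7503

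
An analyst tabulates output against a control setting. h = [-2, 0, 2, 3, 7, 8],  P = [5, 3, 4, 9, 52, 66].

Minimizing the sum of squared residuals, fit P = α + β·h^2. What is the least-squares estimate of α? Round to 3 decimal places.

α = 1.020

Entries of AᵀA: Σ1 = 6, Σh^2 = 130, Σh^2·h^2 = 6610.
For AᵀP: ΣP = 139, Σh^2·P = 6889.
AᵀA·[α, β]ᵀ = AᵀP becomes [[6, 130]; [130, 6610]]·[α, β]ᵀ = [139, 6889]ᵀ.
Eliminating β: 6610·(row 1) − 130·(row 2) gives 22760·α = 6610·139 − 130·6889 = 23220, so α = 1161/1138.
Then β = (6889 − 130·(1161/1138))/6610 = 2908/2845.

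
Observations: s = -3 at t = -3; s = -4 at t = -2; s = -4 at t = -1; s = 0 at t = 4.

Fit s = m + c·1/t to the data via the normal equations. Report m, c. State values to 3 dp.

Setting ∂/∂m … = 0 gives: 4·m + (-19/12)·c = -11;  (-19/12)·m + (205/144)·c = 7.
Eliminating c: (205/144)·(row 1) − (-19/12)·(row 2) gives (51/16)·m = (205/144)·(-11) − (-19/12)·7 = -659/144, so m = -659/459.
Then c = (7 − (-19/12)·(-659/459))/(205/144) = 508/153.

m = -1.436, c = 3.320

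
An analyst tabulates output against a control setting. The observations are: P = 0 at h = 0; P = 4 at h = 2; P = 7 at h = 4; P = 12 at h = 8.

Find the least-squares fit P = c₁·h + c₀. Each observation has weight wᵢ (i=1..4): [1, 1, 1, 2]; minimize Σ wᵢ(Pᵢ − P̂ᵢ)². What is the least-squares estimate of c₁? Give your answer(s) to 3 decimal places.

MᵀWM·[c₁, c₀]ᵀ = MᵀWP reads: 148·c₁ + 22·c₀ = 228;  22·c₁ + 5·c₀ = 35.
det = 148·5 − 22² = 256.
c₁ = (228·5 − 22·35)/256 = 185/128; c₀ = (148·35 − 22·228)/256 = 41/64.

c₁ = 1.445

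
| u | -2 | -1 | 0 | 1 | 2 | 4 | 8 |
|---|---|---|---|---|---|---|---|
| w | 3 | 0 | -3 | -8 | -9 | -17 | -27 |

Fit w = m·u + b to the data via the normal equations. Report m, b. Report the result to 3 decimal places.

m = -3.045, b = -3.494

The normal equations are: 90·m + 12·b = -316;  12·m + 7·b = -61.
Eliminating b: 7·(row 1) − 12·(row 2) gives 486·m = 7·(-316) − 12·(-61) = -1480, so m = -740/243.
Then b = ((-61) − 12·(-740/243))/7 = -283/81.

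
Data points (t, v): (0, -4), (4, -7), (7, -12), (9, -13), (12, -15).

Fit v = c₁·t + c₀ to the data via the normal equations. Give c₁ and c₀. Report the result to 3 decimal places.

c₁ = -0.969, c₀ = -3.995

The normal equations are: 290·c₁ + 32·c₀ = -409;  32·c₁ + 5·c₀ = -51.
(Σt·t = 290, Σt = 32, Σ1 = 5, Σt·v = -409, Σv = -51.)
Eliminating c₀: 5·(row 1) − 32·(row 2) gives 426·c₁ = 5·(-409) − 32·(-51) = -413, so c₁ = -413/426.
Then c₀ = ((-51) − 32·(-413/426))/5 = -851/213.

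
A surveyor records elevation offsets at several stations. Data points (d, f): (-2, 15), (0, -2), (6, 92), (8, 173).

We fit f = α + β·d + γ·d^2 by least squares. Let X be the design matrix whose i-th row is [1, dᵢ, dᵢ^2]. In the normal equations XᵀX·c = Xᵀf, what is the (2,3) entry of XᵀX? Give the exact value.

720

Row 2 ↔ basis d, column 3 ↔ basis d^2, so (XᵀX)_{2,3} = Σᵢ (d)·(d^2) = (-2)·(4) + (0)·(0) + (6)·(36) + (8)·(64) = 720.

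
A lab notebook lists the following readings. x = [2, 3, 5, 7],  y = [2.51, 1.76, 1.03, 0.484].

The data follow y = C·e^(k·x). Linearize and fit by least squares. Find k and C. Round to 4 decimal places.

Taking logs, ln y = k·x + ln C, so regress ln y on x.
Σx = 17.0000, Σ(x)² = 87.0000, Σln y = 0.7895, Σx·ln y = -1.3954.
Equations: 87.0000·k + 17.0000·ln C = -1.3954;  17.0000·k + 4·ln C = 0.7895.
Δ = 87.0000·4 − (17.0000)² = 59.0000; k = (-1.3954·4 − 17.0000·0.7895)/59.0000 = -0.32208, ln C = (87.0000·0.7895 − 17.0000·-1.3954)/59.0000 = 1.56622, so C = exp(1.56622) = 4.78850.

k = -0.3221, C = 4.7885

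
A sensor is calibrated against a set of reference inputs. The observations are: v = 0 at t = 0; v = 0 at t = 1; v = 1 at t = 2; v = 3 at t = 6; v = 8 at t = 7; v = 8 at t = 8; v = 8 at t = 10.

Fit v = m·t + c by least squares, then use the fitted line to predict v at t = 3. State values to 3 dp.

The normal equations are: 254·m + 34·c = 220;  34·m + 7·c = 28.
(Σt·t = 254, Σt = 34, Σ1 = 7, Σt·v = 220, Σv = 28.)
Determinant 254·7 − 34² = 622.
m = (220·7 − 34·28)/622 = 294/311; c = (254·28 − 34·220)/622 = -184/311.
At t = 3: v̂ = (294/311)·(3) + (-184/311)·(1) = 698/311.

v̂ = 2.244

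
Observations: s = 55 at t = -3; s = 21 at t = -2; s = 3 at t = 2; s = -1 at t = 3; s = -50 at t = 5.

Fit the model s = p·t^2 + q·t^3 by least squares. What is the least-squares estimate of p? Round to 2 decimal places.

p = 3.05

From the data, Σt^2·t^2 = 819, Σt^2·t^3 = 3125, Σt^3·t^3 = 17211.
Moment sums: Σt^2·s = -668, Σt^3·s = -7906.
Normal equations: [[819, 3125]; [3125, 17211]]·[p, q]ᵀ = [-668, -7906]ᵀ.
Determinant 819·17211 − 3125² = 4330184.
p = ((-668)·17211 − 3125·(-7906))/4330184 = 6604651/2165092; q = (819·(-7906) − 3125·(-668))/4330184 = -2193757/2165092.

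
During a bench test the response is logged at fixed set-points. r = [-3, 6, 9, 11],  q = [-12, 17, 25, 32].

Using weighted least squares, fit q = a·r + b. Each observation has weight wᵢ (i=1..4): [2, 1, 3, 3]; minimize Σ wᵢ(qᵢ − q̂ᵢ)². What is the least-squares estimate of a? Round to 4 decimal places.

Compute the Gram sums: Σwᵢ·r·r = 660, Σwᵢ·r = 60, Σwᵢ·1 = 9.
Right-hand side: Σwᵢ·r·q = 1905, Σwᵢ·q = 164.
AᵀWA·[a, b]ᵀ = AᵀWq becomes [[660, 60]; [60, 9]]·[a, b]ᵀ = [1905, 164]ᵀ.
Determinant 660·9 − 60² = 2340.
a = (1905·9 − 60·164)/2340 = 487/156; b = (660·164 − 60·1905)/2340 = -101/39.

a = 3.1218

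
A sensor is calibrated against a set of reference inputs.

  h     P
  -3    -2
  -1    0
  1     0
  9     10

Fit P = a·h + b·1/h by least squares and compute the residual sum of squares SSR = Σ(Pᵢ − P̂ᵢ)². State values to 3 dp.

SSR = 0.881

The normal equations are: 92·a + 4·b = 96;  4·a + (172/81)·b = 16/9.
(Σh·h = 92, Σh·1/h = 4, Σ1/h·1/h = 172/81, Σh·P = 96, Σ1/h·P = 16/9.)
det = 92·(172/81) − 4² = 14528/81.
a = (96·(172/81) − 4·(16/9))/(14528/81) = 249/227; b = (92·(16/9) − 4·96)/(14528/81) = -279/227.
Residuals: 200/227, -30/227, 30/227, 60/227; SSR = 200/227.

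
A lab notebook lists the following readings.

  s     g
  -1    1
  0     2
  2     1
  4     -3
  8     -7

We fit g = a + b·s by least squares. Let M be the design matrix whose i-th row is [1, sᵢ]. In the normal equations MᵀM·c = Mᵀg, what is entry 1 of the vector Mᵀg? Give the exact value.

-6

Entry 1 ↔ basis 1, so (Mᵀg)_{1} = Σᵢ gᵢ = (1)·(1) + (1)·(2) + (1)·(1) + (1)·(-3) + (1)·(-7) = -6.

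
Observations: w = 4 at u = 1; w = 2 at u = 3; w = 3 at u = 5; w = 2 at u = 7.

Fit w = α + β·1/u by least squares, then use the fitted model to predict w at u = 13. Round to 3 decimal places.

The normal system XᵀX·[α, β]ᵀ = Xᵀw is [[4, 176/105]; [176/105, 12916/11025]]·[α, β]ᵀ = [11, 583/105]ᵀ.
Δ = 4·(12916/11025) − (176/105)² = 6896/3675.
α = (11·(12916/11025) − (176/105)·(583/105))/(6896/3675) = 3289/1724; β = (4·(583/105) − (176/105)·11)/(6896/3675) = 3465/1724.
At u = 13: ŵ = (3289/1724)·(1) + (3465/1724)·(1/13) = 23111/11206.

ŵ = 2.062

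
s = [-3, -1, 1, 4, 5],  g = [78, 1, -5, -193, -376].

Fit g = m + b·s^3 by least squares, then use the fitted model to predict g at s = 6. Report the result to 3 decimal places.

ĝ = -647.583

The normal system XᵀX·[m, b]ᵀ = Xᵀg is [[5, 162]; [162, 20452]]·[m, b]ᵀ = [-495, -61464]ᵀ.
Eliminating b: 20452·(row 1) − 162·(row 2) gives 76016·m = 20452·(-495) − 162·(-61464) = -166572, so m = -41643/19004.
Then b = ((-61464) − 162·(-41643/19004))/20452 = -113565/38008.
At s = 6: ĝ = (-41643/19004)·(1) + (-113565/38008)·(216) = -12306663/19004.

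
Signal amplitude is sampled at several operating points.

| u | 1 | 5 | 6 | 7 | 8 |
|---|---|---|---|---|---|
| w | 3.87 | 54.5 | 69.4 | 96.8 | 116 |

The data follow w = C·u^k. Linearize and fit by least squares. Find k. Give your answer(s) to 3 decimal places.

Let Y = ln w. Fitting Y = k·ln u + ln C by least squares:
XᵀX = [[13.9113, 7.4265]; [7.4265, 5]], rhs = [32.8145, 18.9176]ᵀ  (here Σln u = 7.4265, Σ(ln u)² = 13.9113, Σln w = 18.9176, Σln u·ln w = 32.8145).
Δ = 13.9113·5 − (7.4265)² = 14.4030; k = (32.8145·5 − 7.4265·18.9176)/14.4030 = 1.63716, ln C = (13.9113·18.9176 − 7.4265·32.8145)/14.4030 = 1.35183.

k = 1.637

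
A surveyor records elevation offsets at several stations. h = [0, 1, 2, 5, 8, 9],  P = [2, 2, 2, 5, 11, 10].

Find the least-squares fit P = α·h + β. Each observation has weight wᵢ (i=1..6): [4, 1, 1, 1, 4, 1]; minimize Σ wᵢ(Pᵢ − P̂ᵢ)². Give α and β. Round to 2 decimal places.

α = 1.10, β = 1.44

From the data, Σwᵢ·h·h = 367, Σwᵢ·h = 49, Σwᵢ·1 = 12.
Moment sums: Σwᵢ·h·P = 473, Σwᵢ·P = 71.
XᵀWX·[α, β]ᵀ = XᵀWP becomes [[367, 49]; [49, 12]]·[α, β]ᵀ = [473, 71]ᵀ.
Δ = 367·12 − 49² = 2003.
α = (473·12 − 49·71)/2003 = 2197/2003; β = (367·71 − 49·473)/2003 = 2880/2003.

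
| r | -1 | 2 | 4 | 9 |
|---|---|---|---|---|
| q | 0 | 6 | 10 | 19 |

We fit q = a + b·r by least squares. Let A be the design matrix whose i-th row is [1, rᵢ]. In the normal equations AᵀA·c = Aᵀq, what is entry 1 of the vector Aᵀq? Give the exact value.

35

Entry 1 ↔ basis 1, so (Aᵀq)_{1} = Σᵢ qᵢ = (1)·(0) + (1)·(6) + (1)·(10) + (1)·(19) = 35.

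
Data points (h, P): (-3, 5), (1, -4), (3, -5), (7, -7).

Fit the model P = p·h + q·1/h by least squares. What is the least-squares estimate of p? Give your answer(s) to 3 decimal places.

Entries of MᵀM: Σh·h = 68, Σh·1/h = 4, Σ1/h·1/h = 548/441.
Moment sums: Σh·P = -83, Σ1/h·P = -25/3.
det = 68·(548/441) − 4² = 30208/441.
p = ((-83)·(548/441) − 4·(-25/3))/(30208/441) = -481/472; q = (68·(-25/3) − 4·(-83))/(30208/441) = -1617/472.

p = -1.019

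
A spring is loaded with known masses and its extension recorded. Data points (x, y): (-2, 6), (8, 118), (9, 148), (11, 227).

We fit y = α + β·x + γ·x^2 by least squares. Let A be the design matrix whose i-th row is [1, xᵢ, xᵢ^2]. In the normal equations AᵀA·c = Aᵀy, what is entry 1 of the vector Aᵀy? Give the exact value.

Entry 1 ↔ basis 1, so (Aᵀy)_{1} = Σᵢ yᵢ = (1)·(6) + (1)·(118) + (1)·(148) + (1)·(227) = 499.

499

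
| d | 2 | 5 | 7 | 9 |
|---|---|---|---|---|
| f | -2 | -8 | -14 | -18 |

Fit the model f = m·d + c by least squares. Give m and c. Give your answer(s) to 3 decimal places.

Forming MᵀM = [[159, 23]; [23, 4]] and Mᵀf = [-304, -42]ᵀ gives MᵀM·[m, c]ᵀ = Mᵀf.
Eliminating c: 4·(row 1) − 23·(row 2) gives 107·m = 4·(-304) − 23·(-42) = -250, so m = -250/107.
Then c = ((-42) − 23·(-250/107))/4 = 314/107.

m = -2.336, c = 2.935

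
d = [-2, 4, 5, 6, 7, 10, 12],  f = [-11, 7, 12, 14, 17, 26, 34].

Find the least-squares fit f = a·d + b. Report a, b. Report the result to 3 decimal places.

a = 3.172, b = -4.890

Forming AᵀA = [[374, 42]; [42, 7]] and Aᵀf = [981, 99]ᵀ gives AᵀA·[a, b]ᵀ = Aᵀf.
det = 374·7 − 42² = 854.
a = (981·7 − 42·99)/854 = 387/122; b = (374·99 − 42·981)/854 = -2088/427.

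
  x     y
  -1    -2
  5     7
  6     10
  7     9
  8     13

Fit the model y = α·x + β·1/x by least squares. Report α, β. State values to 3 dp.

Normal-equation sums: Σx·x = 175, Σx·1/x = 5, Σ1/x·1/x = 778849/705600.
For Mᵀy: Σx·y = 264, Σ1/x·y = 6701/840.
So MᵀM·[α, β]ᵀ = Mᵀy: [[175, 5]; [5, 778849/705600]]·[α, β]ᵀ = [264, 6701/840]ᵀ.
Eliminating β: (778849/705600)·(row 1) − 5·(row 2) gives (678049/4032)·α = (778849/705600)·264 − 5·(6701/840) = 308111/1225, so α = 177471936/118658575.
Then β = ((6701/840) − 5·(177471936/118658575))/(778849/705600) = 306600/678049.

α = 1.496, β = 0.452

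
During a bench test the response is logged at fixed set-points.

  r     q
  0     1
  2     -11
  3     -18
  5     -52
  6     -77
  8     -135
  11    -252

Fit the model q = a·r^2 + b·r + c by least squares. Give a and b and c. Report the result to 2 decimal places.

a = -2.04, b = -0.58, c = 0.52

The normal equations are: 20755·a + 2219·b + 259·c = -43410;  2219·a + 259·b + 35·c = -4650;  259·a + 35·b + 7·c = -544.
Inverting the 3×3 Gram matrix, [a, b, c]ᵀ = [-57/28, -7/12, 11/21]ᵀ.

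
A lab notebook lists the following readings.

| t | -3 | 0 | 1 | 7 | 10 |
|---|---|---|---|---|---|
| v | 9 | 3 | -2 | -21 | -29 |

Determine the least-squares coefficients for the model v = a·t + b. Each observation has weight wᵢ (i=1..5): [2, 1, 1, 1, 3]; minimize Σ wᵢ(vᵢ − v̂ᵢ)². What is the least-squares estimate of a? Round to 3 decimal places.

a = -2.988

Setting ∂/∂a … = 0 gives: 368·a + 32·b = -1073;  32·a + 8·b = -89.
Determinant 368·8 − 32² = 1920.
a = ((-1073)·8 − 32·(-89))/1920 = -239/80; b = (368·(-89) − 32·(-1073))/1920 = 33/40.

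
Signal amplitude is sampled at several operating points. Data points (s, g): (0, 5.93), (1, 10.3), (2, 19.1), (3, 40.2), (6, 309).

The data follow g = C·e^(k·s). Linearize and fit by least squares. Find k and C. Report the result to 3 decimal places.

k = 0.667, C = 5.458

Taking logs, ln g = k·s + ln C, so regress ln g on s.
Over the data: Σs = 12.0000, Σ(s)² = 50.0000, Σln g = 16.4891, Σs·ln g = 53.7132.
Normal system: [[50.0000, 12.0000]; [12.0000, 5]]·[k, ln C]ᵀ = [53.7132, 16.4891]ᵀ.
Solving (det = 106.0000): k = 0.66695, ln C = 1.69712, so C = exp(1.69712) = 5.45823.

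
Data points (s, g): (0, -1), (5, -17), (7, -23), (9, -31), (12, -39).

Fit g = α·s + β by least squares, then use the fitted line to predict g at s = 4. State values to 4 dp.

Compute the Gram sums: Σs·s = 299, Σs = 33, Σ1 = 5.
And Σs·g = -993, Σg = -111.
Eliminating β: 5·(row 1) − 33·(row 2) gives 406·α = 5·(-993) − 33·(-111) = -1302, so α = -93/29.
Then β = ((-111) − 33·(-93/29))/5 = -30/29.
At s = 4: ĝ = (-93/29)·(4) + (-30/29)·(1) = -402/29.

ĝ = -13.8621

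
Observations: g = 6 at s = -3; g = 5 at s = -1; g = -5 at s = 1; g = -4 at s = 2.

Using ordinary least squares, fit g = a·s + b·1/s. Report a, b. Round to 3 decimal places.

a = -1.494, b = -3.399

Compute the Gram sums: Σs·s = 15, Σs·1/s = 4, Σ1/s·1/s = 85/36.
And Σs·g = -36, Σ1/s·g = -14.
Δ = 15·(85/36) − 4² = 233/12.
a = ((-36)·(85/36) − 4·(-14))/(233/12) = -348/233; b = (15·(-14) − 4·(-36))/(233/12) = -792/233.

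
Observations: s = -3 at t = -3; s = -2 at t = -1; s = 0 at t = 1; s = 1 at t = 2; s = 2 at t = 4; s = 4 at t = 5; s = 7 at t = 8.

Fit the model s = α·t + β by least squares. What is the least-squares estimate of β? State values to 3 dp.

Compute the Gram sums: Σt·t = 120, Σt = 16, Σ1 = 7.
Moment sums: Σt·s = 97, Σs = 9.
So XᵀX·[α, β]ᵀ = Xᵀs: [[120, 16]; [16, 7]]·[α, β]ᵀ = [97, 9]ᵀ.
Eliminating β: 7·(row 1) − 16·(row 2) gives 584·α = 7·97 − 16·9 = 535, so α = 535/584.
Then β = (9 − 16·(535/584))/7 = -59/73.

β = -0.808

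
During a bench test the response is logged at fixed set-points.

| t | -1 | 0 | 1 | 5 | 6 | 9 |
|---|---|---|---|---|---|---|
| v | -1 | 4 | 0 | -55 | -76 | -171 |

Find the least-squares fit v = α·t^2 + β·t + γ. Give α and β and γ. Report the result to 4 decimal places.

AᵀA·[α, β, γ]ᵀ = Aᵀv reads: 8484·α + 1070·β + 144·γ = -17963;  1070·α + 144·β + 20·γ = -2269;  144·α + 20·β + 6·γ = -299.
Solving the 3×3 system (Gaussian elimination) gives α = -41759/20366, β = -16481/20366, γ = 42247/20366.

α = -2.0504, β = -0.8092, γ = 2.0744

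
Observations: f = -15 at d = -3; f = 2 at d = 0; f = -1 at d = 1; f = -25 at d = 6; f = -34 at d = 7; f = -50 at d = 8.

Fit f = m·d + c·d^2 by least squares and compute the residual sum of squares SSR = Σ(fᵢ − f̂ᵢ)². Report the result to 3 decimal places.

MᵀM·[m, c]ᵀ = Mᵀf reads: 159·m + 1045·c = -744;  1045·m + 7875·c = -5902.
(Σd·d = 159, Σd·d^2 = 1045, Σd^2·d^2 = 7875, Σd·f = -744, Σd^2·f = -5902.)
Determinant 159·7875 − 1045² = 160100.
m = ((-744)·7875 − 1045·(-5902))/160100 = 30859/16010; c = (159·(-5902) − 1045·(-744))/160100 = -80469/80050.
Residuals: -6822/40025, 2, -76938/40025, -15068/40025, 70608/40025, -43422/40025; SSR = 486496/40025.

SSR = 12.155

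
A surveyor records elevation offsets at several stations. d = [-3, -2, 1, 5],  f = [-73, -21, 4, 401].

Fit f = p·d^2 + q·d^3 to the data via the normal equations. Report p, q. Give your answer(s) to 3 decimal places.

With design matrix M, MᵀM = [[723, 2851]; [2851, 16419]] and Mᵀf = [9288, 52268]ᵀ.
Eliminating q: 16419·(row 1) − 2851·(row 2) gives 3742736·p = 16419·9288 − 2851·52268 = 3483604, so p = 870901/935684.
Then q = (52268 − 2851·(870901/935684))/16419 = 2827419/935684.

p = 0.931, q = 3.022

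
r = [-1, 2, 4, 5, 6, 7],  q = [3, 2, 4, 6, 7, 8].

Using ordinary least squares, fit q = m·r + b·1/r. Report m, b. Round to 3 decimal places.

Compute the Gram sums: Σr·r = 131, Σr·1/r = 6, Σ1/r·1/r = 247081/176400.
Right-hand side: Σr·q = 145, Σ1/r·q = 527/210.
AᵀA·[m, b]ᵀ = Aᵀq becomes [[131, 6]; [6, 247081/176400]]·[m, b]ᵀ = [145, 527/210]ᵀ.
Eliminating b: (247081/176400)·(row 1) − 6·(row 2) gives (26017211/176400)·m = (247081/176400)·145 − 6·(527/210) = 6634133/35280, so m = 3015515/2365201.
Then b = ((527/210) − 6·(3015515/2365201))/(247081/176400) = -8679720/2365201.

m = 1.275, b = -3.670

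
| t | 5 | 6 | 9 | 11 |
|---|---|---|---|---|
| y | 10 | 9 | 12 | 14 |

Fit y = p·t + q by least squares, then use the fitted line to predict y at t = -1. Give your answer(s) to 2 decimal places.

ŷ = 4.62

Normal-equation sums: Σt·t = 263, Σt = 31, Σ1 = 4.
For Xᵀy: Σt·y = 366, Σy = 45.
XᵀX·[p, q]ᵀ = Xᵀy becomes [[263, 31]; [31, 4]]·[p, q]ᵀ = [366, 45]ᵀ.
Δ = 263·4 − 31² = 91.
p = (366·4 − 31·45)/91 = 69/91; q = (263·45 − 31·366)/91 = 489/91.
At t = -1: ŷ = (69/91)·(-1) + (489/91)·(1) = 60/13.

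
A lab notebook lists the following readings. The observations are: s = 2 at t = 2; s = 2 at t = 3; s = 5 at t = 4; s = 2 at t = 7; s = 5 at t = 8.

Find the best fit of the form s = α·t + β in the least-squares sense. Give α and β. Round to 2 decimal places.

From the data, Σt·t = 142, Σt = 24, Σ1 = 5.
And Σt·s = 84, Σs = 16.
Normal equations: [[142, 24]; [24, 5]]·[α, β]ᵀ = [84, 16]ᵀ.
Determinant 142·5 − 24² = 134.
α = (84·5 − 24·16)/134 = 18/67; β = (142·16 − 24·84)/134 = 128/67.

α = 0.27, β = 1.91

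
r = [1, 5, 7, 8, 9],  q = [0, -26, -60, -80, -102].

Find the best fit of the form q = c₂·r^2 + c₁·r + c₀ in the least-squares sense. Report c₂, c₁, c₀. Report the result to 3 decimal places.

c₂ = -1.514, c₁ = 2.258, c₀ = -0.548

Sums needed: Σr^2·r^2 = 13684, Σr^2·r = 1710, Σr^2 = 220, Σr·r = 220, Σr = 30, Σ1 = 5.
And Σr^2·q = -16972, Σr·q = -2108, Σq = -268.
Inverting the 3×3 Gram matrix, [c₂, c₁, c₀]ᵀ = [-610/403, 70/31, -1104/2015]ᵀ.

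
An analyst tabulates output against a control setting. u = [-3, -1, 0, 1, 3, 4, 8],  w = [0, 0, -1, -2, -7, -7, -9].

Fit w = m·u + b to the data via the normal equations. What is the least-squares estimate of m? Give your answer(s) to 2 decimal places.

m = -0.99

Normal-equation sums: Σu·u = 100, Σu = 12, Σ1 = 7.
Right-hand side: Σu·w = -123, Σw = -26.
Normal equations: [[100, 12]; [12, 7]]·[m, b]ᵀ = [-123, -26]ᵀ.
Eliminating b: 7·(row 1) − 12·(row 2) gives 556·m = 7·(-123) − 12·(-26) = -549, so m = -549/556.
Then b = ((-26) − 12·(-549/556))/7 = -281/139.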